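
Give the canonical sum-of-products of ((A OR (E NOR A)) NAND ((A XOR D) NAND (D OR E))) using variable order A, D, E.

Σm(1, 2, 3, 5) = (NOT A AND NOT D AND E) OR (NOT A AND D AND NOT E) OR (NOT A AND D AND E) OR (A AND NOT D AND E)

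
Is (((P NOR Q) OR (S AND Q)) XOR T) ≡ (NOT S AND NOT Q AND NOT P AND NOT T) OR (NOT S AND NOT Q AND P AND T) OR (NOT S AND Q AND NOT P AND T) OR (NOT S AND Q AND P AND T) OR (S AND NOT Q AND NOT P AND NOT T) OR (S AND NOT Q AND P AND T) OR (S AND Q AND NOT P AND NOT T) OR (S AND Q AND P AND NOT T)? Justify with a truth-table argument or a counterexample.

Yes, they are equivalent — the two output columns agree on all 16 assignments:
S | Q | P | T | Expression 1 | Expression 2
-------------------------------------------
0 | 0 | 0 | 0 | 1 | 1
0 | 0 | 0 | 1 | 0 | 0
0 | 0 | 1 | 0 | 0 | 0
0 | 0 | 1 | 1 | 1 | 1
0 | 1 | 0 | 0 | 0 | 0
0 | 1 | 0 | 1 | 1 | 1
0 | 1 | 1 | 0 | 0 | 0
0 | 1 | 1 | 1 | 1 | 1
1 | 0 | 0 | 0 | 1 | 1
1 | 0 | 0 | 1 | 0 | 0
1 | 0 | 1 | 0 | 0 | 0
1 | 0 | 1 | 1 | 1 | 1
1 | 1 | 0 | 0 | 1 | 1
1 | 1 | 0 | 1 | 0 | 0
1 | 1 | 1 | 0 | 1 | 1
1 | 1 | 1 | 1 | 0 | 0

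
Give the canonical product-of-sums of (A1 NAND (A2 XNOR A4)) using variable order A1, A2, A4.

ΠM(4, 7) = (NOT A1 OR A2 OR A4) AND (NOT A1 OR NOT A2 OR NOT A4)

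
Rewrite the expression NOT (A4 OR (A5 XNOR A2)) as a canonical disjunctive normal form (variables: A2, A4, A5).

(NOT A2 AND NOT A4 AND A5) OR (A2 AND NOT A4 AND NOT A5)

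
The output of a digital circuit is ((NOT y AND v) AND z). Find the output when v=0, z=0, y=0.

Substituting: ((NOT 0 AND 0) AND 0)
= 0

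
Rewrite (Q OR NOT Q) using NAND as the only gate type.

((Q NAND Q) NAND ((Q NAND Q) NAND (Q NAND Q)))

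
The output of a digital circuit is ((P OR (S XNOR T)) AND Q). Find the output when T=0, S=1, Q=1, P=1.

Substituting: ((1 OR (1 XNOR 0)) AND 1)
= 1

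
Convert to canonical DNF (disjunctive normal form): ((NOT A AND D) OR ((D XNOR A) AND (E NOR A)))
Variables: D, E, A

(NOT D AND NOT E AND NOT A) OR (D AND NOT E AND NOT A) OR (D AND E AND NOT A)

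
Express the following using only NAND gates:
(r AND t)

((r NAND t) NAND (r NAND t))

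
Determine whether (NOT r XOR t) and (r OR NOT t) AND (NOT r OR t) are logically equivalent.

Yes, they are equivalent — the two output columns agree on all 4 assignments:
r | t | Expression 1 | Expression 2
-----------------------------------
0 | 0 | 1 | 1
0 | 1 | 0 | 0
1 | 0 | 0 | 0
1 | 1 | 1 | 1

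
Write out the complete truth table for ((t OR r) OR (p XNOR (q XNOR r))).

t | p | r | q | Output
----------------------
0 | 0 | 0 | 0 | 0
0 | 0 | 0 | 1 | 1
0 | 0 | 1 | 0 | 1
0 | 0 | 1 | 1 | 1
0 | 1 | 0 | 0 | 1
0 | 1 | 0 | 1 | 0
0 | 1 | 1 | 0 | 1
0 | 1 | 1 | 1 | 1
1 | 0 | 0 | 0 | 1
1 | 0 | 0 | 1 | 1
1 | 0 | 1 | 0 | 1
1 | 0 | 1 | 1 | 1
1 | 1 | 0 | 0 | 1
1 | 1 | 0 | 1 | 1
1 | 1 | 1 | 0 | 1
1 | 1 | 1 | 1 | 1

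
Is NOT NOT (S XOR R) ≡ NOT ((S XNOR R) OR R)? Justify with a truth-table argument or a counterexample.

No. Counterexample: with R=1, S=0, Expression 1 = 1 but Expression 2 = 0.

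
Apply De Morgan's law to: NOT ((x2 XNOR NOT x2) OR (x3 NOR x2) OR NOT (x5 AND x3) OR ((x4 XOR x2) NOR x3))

NOT (x2 XNOR NOT x2) AND NOT (x3 NOR x2) AND (x5 AND x3) AND NOT ((x4 XOR x2) NOR x3)
De Morgan's: NOT(OR of terms) = AND of negations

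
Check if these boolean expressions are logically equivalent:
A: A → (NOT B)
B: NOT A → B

No, Inverse is not equivalent to original (counterexample: B=0, A=0)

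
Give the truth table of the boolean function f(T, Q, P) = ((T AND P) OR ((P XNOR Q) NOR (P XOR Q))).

T | Q | P | Output
------------------
0 | 0 | 0 | 0
0 | 0 | 1 | 0
0 | 1 | 0 | 0
0 | 1 | 1 | 0
1 | 0 | 0 | 0
1 | 0 | 1 | 1
1 | 1 | 0 | 0
1 | 1 | 1 | 1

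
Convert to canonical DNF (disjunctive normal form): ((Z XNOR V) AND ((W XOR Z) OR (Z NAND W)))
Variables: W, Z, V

(NOT W AND NOT Z AND NOT V) OR (NOT W AND Z AND V) OR (W AND NOT Z AND NOT V)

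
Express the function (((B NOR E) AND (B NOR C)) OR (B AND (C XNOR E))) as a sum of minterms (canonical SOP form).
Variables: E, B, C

Σm(0, 2, 7) = (NOT E AND NOT B AND NOT C) OR (NOT E AND B AND NOT C) OR (E AND B AND C)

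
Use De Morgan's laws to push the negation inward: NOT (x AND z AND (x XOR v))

NOT x OR NOT z OR NOT (x XOR v)
De Morgan's: NOT(AND of terms) = OR of negations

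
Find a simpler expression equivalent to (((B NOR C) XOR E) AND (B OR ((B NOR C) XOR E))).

By absorption (E AND (E OR v) = E):
= ((B NOR C) XOR E)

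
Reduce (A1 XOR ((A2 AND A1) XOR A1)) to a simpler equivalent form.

By XOR self-cancellation ((E XOR v) XOR v = E):
= (A2 AND A1)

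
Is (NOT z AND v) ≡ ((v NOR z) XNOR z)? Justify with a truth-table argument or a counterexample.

Yes, they are equivalent — the two output columns agree on all 4 assignments:
z | v | Expression 1 | Expression 2
-----------------------------------
0 | 0 | 0 | 0
0 | 1 | 1 | 1
1 | 0 | 0 | 0
1 | 1 | 0 | 0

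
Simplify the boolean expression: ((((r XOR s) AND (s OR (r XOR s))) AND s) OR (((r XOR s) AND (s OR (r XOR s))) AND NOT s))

By distribution ((E AND v) OR (E AND NOT v) = E) then absorption (E AND (E OR v) = E):
= (r XOR s)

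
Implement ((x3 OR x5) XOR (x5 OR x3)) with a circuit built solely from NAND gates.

((((x3 NAND x3) NAND (x5 NAND x5)) NAND (((x3 NAND x3) NAND (x5 NAND x5)) NAND ((x5 NAND x5) NAND (x3 NAND x3)))) NAND (((x5 NAND x5) NAND (x3 NAND x3)) NAND (((x3 NAND x3) NAND (x5 NAND x5)) NAND ((x5 NAND x5) NAND (x3 NAND x3)))))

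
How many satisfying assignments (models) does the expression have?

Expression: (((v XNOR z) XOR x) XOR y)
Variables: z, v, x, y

Satisfying assignments: (0,0,0,0), (0,0,1,1), (0,1,0,1), (0,1,1,0), (1,0,0,1), (1,0,1,0), (1,1,0,0), (1,1,1,1)
Count: 8 out of 16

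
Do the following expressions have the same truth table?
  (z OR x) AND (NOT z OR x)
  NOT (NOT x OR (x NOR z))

Yes, they are equivalent — the two output columns agree on all 4 assignments:
z | x | Expression 1 | Expression 2
-----------------------------------
0 | 0 | 0 | 0
0 | 1 | 1 | 1
1 | 0 | 0 | 0
1 | 1 | 1 | 1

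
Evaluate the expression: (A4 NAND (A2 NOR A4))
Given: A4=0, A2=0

Substituting: (0 NAND (0 NOR 0))
= 1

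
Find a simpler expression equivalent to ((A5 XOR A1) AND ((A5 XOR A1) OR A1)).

By absorption (E AND (E OR v) = E):
= (A5 XOR A1)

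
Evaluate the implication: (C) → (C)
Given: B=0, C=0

Antecedent (C) = 0; consequent (C) = 0.
0 → 0 = 1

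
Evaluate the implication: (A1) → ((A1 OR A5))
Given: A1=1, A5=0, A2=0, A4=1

Antecedent (A1) = 1; consequent ((A1 OR A5)) = 1.
1 → 1 = 1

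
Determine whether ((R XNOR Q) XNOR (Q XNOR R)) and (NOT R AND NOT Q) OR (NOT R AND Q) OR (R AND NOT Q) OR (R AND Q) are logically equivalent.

Yes, they are equivalent — the two output columns agree on all 4 assignments:
R | Q | Expression 1 | Expression 2
-----------------------------------
0 | 0 | 1 | 1
0 | 1 | 1 | 1
1 | 0 | 1 | 1
1 | 1 | 1 | 1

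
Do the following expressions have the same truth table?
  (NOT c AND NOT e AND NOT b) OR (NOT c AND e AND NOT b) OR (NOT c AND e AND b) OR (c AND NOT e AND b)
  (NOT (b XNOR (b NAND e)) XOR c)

Yes, they are equivalent — the two output columns agree on all 8 assignments:
c | e | b | Expression 1 | Expression 2
---------------------------------------
0 | 0 | 0 | 1 | 1
0 | 0 | 1 | 0 | 0
0 | 1 | 0 | 1 | 1
0 | 1 | 1 | 1 | 1
1 | 0 | 0 | 0 | 0
1 | 0 | 1 | 1 | 1
1 | 1 | 0 | 0 | 0
1 | 1 | 1 | 0 | 0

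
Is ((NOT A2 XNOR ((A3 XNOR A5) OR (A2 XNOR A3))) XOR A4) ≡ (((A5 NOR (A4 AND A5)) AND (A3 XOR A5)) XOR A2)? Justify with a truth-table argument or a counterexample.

No. Counterexample: with A3=0, A2=0, A4=0, A5=0, Expression 1 = 1 but Expression 2 = 0.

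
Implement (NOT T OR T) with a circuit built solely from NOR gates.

(((T NOR T) NOR T) NOR ((T NOR T) NOR T))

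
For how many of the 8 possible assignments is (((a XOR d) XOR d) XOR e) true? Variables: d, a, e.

Satisfying assignments: (0,0,1), (0,1,0), (1,0,1), (1,1,0)
Count: 4 out of 8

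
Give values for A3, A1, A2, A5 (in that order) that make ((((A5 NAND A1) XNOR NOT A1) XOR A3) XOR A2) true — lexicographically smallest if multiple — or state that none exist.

A3=0, A1=0, A2=0, A5=0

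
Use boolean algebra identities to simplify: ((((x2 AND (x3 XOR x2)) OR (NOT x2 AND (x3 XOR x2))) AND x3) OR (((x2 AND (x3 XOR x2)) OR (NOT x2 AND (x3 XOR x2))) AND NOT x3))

By distribution ((E AND v) OR (E AND NOT v) = E) then distribution ((E AND v) OR (E AND NOT v) = E):
= (x3 XOR x2)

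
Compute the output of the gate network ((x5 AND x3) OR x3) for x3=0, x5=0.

Substituting: ((0 AND 0) OR 0)
= 0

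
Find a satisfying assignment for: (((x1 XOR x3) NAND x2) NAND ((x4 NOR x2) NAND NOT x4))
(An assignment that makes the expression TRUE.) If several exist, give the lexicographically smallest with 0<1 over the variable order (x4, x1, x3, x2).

x4=0, x1=0, x3=0, x2=0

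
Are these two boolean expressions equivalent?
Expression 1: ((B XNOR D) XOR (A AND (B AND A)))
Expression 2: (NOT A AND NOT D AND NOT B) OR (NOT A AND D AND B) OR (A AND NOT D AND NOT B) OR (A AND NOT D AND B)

Yes, they are equivalent — the two output columns agree on all 8 assignments:
A | D | B | Expression 1 | Expression 2
---------------------------------------
0 | 0 | 0 | 1 | 1
0 | 0 | 1 | 0 | 0
0 | 1 | 0 | 0 | 0
0 | 1 | 1 | 1 | 1
1 | 0 | 0 | 1 | 1
1 | 0 | 1 | 1 | 1
1 | 1 | 0 | 0 | 0
1 | 1 | 1 | 0 | 0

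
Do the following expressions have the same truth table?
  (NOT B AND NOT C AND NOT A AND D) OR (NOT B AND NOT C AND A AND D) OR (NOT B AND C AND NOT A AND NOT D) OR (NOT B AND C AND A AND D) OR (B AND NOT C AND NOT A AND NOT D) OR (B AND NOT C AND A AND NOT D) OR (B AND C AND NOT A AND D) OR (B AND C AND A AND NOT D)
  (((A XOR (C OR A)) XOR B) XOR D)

Yes, they are equivalent — the two output columns agree on all 16 assignments:
B | C | A | D | Expression 1 | Expression 2
-------------------------------------------
0 | 0 | 0 | 0 | 0 | 0
0 | 0 | 0 | 1 | 1 | 1
0 | 0 | 1 | 0 | 0 | 0
0 | 0 | 1 | 1 | 1 | 1
0 | 1 | 0 | 0 | 1 | 1
0 | 1 | 0 | 1 | 0 | 0
0 | 1 | 1 | 0 | 0 | 0
0 | 1 | 1 | 1 | 1 | 1
1 | 0 | 0 | 0 | 1 | 1
1 | 0 | 0 | 1 | 0 | 0
1 | 0 | 1 | 0 | 1 | 1
1 | 0 | 1 | 1 | 0 | 0
1 | 1 | 0 | 0 | 0 | 0
1 | 1 | 0 | 1 | 1 | 1
1 | 1 | 1 | 0 | 1 | 1
1 | 1 | 1 | 1 | 0 | 0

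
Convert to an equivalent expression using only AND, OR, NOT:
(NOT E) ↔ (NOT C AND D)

((NOT E) AND (NOT C AND D)) OR (E AND NOT (NOT C AND D))
(Biconditional = both true or both false)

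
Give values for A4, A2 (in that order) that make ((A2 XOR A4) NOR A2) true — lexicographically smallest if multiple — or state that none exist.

A4=0, A2=0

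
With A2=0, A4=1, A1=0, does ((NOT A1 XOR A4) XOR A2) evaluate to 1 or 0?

Substituting: ((NOT 0 XOR 1) XOR 0)
= 0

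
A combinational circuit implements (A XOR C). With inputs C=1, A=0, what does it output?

Substituting: (0 XOR 1)
= 1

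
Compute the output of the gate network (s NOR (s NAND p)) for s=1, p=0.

Substituting: (1 NOR (1 NAND 0))
= 0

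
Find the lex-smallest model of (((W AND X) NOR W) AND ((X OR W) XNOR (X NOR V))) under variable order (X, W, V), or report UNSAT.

X=0, W=0, V=1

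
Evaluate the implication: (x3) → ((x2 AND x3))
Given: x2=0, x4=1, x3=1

Antecedent (x3) = 1; consequent ((x2 AND x3)) = 0.
1 → 0 = 0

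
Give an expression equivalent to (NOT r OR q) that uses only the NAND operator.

(((r NAND r) NAND (r NAND r)) NAND (q NAND q))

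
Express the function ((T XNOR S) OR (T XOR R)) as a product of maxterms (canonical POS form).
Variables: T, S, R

ΠM(2, 5) = (T OR NOT S OR R) AND (NOT T OR S OR NOT R)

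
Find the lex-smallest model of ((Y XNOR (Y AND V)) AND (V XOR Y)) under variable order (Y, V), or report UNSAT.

Y=0, V=1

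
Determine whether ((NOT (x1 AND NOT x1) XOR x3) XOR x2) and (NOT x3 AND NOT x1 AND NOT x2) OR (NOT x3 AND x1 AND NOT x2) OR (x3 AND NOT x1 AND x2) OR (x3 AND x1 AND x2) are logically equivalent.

Yes, they are equivalent — the two output columns agree on all 8 assignments:
x3 | x1 | x2 | Expression 1 | Expression 2
------------------------------------------
0 | 0 | 0 | 1 | 1
0 | 0 | 1 | 0 | 0
0 | 1 | 0 | 1 | 1
0 | 1 | 1 | 0 | 0
1 | 0 | 0 | 0 | 0
1 | 0 | 1 | 1 | 1
1 | 1 | 0 | 0 | 0
1 | 1 | 1 | 1 | 1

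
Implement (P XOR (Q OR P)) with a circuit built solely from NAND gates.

((P NAND (P NAND ((Q NAND Q) NAND (P NAND P)))) NAND (((Q NAND Q) NAND (P NAND P)) NAND (P NAND ((Q NAND Q) NAND (P NAND P)))))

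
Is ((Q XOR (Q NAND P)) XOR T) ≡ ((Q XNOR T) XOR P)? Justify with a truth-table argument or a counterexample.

No. Counterexample: with P=1, T=0, Q=0, Expression 1 = 1 but Expression 2 = 0.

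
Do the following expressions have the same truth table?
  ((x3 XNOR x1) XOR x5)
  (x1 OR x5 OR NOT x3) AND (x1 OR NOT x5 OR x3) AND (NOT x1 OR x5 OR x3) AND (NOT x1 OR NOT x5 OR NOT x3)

Yes, they are equivalent — the two output columns agree on all 8 assignments:
x1 | x5 | x3 | Expression 1 | Expression 2
------------------------------------------
0 | 0 | 0 | 1 | 1
0 | 0 | 1 | 0 | 0
0 | 1 | 0 | 0 | 0
0 | 1 | 1 | 1 | 1
1 | 0 | 0 | 0 | 0
1 | 0 | 1 | 1 | 1
1 | 1 | 0 | 1 | 1
1 | 1 | 1 | 0 | 0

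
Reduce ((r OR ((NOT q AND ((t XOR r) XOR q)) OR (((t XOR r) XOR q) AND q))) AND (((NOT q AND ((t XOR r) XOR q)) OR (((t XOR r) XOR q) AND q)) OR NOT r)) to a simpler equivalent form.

By distribution ((E OR v) AND (E OR NOT v) = E) then distribution ((E AND v) OR (E AND NOT v) = E):
= ((t XOR r) XOR q)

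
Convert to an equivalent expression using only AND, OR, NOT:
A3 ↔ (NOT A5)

(A3 AND (NOT A5)) OR (NOT A3 AND A5)
(Biconditional = both true or both false)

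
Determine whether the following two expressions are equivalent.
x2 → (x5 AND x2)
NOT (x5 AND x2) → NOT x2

Yes, Contrapositive is always equivalent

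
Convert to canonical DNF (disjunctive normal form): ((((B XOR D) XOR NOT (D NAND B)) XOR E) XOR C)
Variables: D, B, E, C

(NOT D AND NOT B AND NOT E AND C) OR (NOT D AND NOT B AND E AND NOT C) OR (NOT D AND B AND NOT E AND NOT C) OR (NOT D AND B AND E AND C) OR (D AND NOT B AND NOT E AND NOT C) OR (D AND NOT B AND E AND C) OR (D AND B AND NOT E AND NOT C) OR (D AND B AND E AND C)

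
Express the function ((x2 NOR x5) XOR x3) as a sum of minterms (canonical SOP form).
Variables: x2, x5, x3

Σm(0, 3, 5, 7) = (NOT x2 AND NOT x5 AND NOT x3) OR (NOT x2 AND x5 AND x3) OR (x2 AND NOT x5 AND x3) OR (x2 AND x5 AND x3)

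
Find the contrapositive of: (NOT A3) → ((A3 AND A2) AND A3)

Contrapositive: NOT ((A3 AND A2) AND A3) → A3
Note: A statement and its contrapositive are logically equivalent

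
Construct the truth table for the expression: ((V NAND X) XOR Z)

X | V | Z | Output
------------------
0 | 0 | 0 | 1
0 | 0 | 1 | 0
0 | 1 | 0 | 1
0 | 1 | 1 | 0
1 | 0 | 0 | 1
1 | 0 | 1 | 0
1 | 1 | 0 | 0
1 | 1 | 1 | 1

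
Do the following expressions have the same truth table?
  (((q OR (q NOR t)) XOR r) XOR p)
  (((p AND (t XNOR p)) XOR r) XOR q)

No. Counterexample: with r=0, p=0, t=0, q=0, Expression 1 = 1 but Expression 2 = 0.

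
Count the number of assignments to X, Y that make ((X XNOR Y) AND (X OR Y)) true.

Satisfying assignments: (1,1)
Count: 1 out of 4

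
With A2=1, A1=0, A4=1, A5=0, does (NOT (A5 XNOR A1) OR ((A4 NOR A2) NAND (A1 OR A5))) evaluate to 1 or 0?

Substituting: (NOT (0 XNOR 0) OR ((1 NOR 1) NAND (0 OR 0)))
= 1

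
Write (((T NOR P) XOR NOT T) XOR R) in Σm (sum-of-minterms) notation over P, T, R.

Σm(1, 3, 4, 7) = (NOT P AND NOT T AND R) OR (NOT P AND T AND R) OR (P AND NOT T AND NOT R) OR (P AND T AND R)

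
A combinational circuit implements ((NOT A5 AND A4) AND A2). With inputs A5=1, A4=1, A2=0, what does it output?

Substituting: ((NOT 1 AND 1) AND 0)
= 0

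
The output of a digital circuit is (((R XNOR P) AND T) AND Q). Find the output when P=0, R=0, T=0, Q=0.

Substituting: (((0 XNOR 0) AND 0) AND 0)
= 0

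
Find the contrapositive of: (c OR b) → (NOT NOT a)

Contrapositive: NOT a → NOT (c OR b)
Note: A statement and its contrapositive are logically equivalent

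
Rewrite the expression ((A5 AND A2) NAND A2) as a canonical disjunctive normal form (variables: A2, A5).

(NOT A2 AND NOT A5) OR (NOT A2 AND A5) OR (A2 AND NOT A5)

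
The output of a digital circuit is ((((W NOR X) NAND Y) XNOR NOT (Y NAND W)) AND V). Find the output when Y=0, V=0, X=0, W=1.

Substituting: ((((1 NOR 0) NAND 0) XNOR NOT (0 NAND 1)) AND 0)
= 0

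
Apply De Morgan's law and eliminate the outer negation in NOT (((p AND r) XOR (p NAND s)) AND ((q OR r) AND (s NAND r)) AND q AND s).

NOT ((p AND r) XOR (p NAND s)) OR NOT ((q OR r) AND (s NAND r)) OR NOT q OR NOT s
De Morgan's: NOT(AND of terms) = OR of negations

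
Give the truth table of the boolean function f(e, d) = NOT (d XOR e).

e | d | Output
--------------
0 | 0 | 1
0 | 1 | 0
1 | 0 | 0
1 | 1 | 1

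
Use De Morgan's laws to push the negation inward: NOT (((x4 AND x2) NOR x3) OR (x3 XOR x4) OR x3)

NOT ((x4 AND x2) NOR x3) AND NOT (x3 XOR x4) AND NOT x3
De Morgan's: NOT(OR of terms) = AND of negations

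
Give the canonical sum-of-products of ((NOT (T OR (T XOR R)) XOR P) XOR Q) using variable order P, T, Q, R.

Σm(0, 3, 6, 7, 9, 10, 12, 13) = (NOT P AND NOT T AND NOT Q AND NOT R) OR (NOT P AND NOT T AND Q AND R) OR (NOT P AND T AND Q AND NOT R) OR (NOT P AND T AND Q AND R) OR (P AND NOT T AND NOT Q AND R) OR (P AND NOT T AND Q AND NOT R) OR (P AND T AND NOT Q AND NOT R) OR (P AND T AND NOT Q AND R)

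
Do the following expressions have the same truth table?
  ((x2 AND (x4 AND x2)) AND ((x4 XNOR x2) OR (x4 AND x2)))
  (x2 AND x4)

Yes, they are equivalent — the two output columns agree on all 4 assignments:
x2 | x4 | Expression 1 | Expression 2
-------------------------------------
0 | 0 | 0 | 0
0 | 1 | 0 | 0
1 | 0 | 0 | 0
1 | 1 | 1 | 1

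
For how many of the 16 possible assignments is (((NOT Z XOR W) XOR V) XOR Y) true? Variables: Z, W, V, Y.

Satisfying assignments: (0,0,0,0), (0,0,1,1), (0,1,0,1), (0,1,1,0), (1,0,0,1), (1,0,1,0), (1,1,0,0), (1,1,1,1)
Count: 8 out of 16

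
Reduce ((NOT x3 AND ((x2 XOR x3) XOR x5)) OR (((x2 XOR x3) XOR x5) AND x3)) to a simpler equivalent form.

By distribution ((E AND v) OR (E AND NOT v) = E):
= ((x2 XOR x3) XOR x5)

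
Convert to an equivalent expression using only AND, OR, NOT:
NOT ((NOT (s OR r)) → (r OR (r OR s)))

(NOT (s OR r)) AND NOT (r OR (r OR s))
(Negated implication: NOT(A → B) = A AND NOT B)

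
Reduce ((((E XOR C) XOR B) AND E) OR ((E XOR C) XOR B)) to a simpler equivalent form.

By absorption (E OR (E AND v) = E):
= ((E XOR C) XOR B)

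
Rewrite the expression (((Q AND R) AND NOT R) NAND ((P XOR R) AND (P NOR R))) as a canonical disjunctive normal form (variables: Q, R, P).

(NOT Q AND NOT R AND NOT P) OR (NOT Q AND NOT R AND P) OR (NOT Q AND R AND NOT P) OR (NOT Q AND R AND P) OR (Q AND NOT R AND NOT P) OR (Q AND NOT R AND P) OR (Q AND R AND NOT P) OR (Q AND R AND P)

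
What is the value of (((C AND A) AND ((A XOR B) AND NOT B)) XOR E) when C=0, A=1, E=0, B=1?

Substituting: (((0 AND 1) AND ((1 XOR 1) AND NOT 1)) XOR 0)
= 0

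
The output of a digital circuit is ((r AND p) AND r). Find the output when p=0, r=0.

Substituting: ((0 AND 0) AND 0)
= 0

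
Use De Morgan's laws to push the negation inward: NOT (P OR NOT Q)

NOT P AND Q
De Morgan's: NOT(OR of terms) = AND of negations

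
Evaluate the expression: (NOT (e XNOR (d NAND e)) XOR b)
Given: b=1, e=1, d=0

Substituting: (NOT (1 XNOR (0 NAND 1)) XOR 1)
= 1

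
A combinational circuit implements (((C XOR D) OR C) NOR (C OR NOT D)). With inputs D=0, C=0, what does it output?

Substituting: (((0 XOR 0) OR 0) NOR (0 OR NOT 0))
= 0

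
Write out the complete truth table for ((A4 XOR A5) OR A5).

A4 | A5 | Output
----------------
0 | 0 | 0
0 | 1 | 1
1 | 0 | 1
1 | 1 | 1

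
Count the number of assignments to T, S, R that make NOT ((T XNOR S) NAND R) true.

Satisfying assignments: (0,0,1), (1,1,1)
Count: 2 out of 8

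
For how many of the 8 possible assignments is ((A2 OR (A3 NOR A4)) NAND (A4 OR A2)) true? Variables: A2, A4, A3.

Satisfying assignments: (0,0,0), (0,0,1), (0,1,0), (0,1,1)
Count: 4 out of 8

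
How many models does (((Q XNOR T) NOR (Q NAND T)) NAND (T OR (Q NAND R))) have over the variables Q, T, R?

Satisfying assignments: (0,0,0), (0,0,1), (0,1,0), (0,1,1), (1,0,0), (1,0,1), (1,1,0), (1,1,1)
Count: 8 out of 8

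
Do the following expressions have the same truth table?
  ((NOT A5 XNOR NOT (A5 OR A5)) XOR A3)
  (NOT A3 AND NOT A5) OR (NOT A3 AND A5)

Yes, they are equivalent — the two output columns agree on all 4 assignments:
A3 | A5 | Expression 1 | Expression 2
-------------------------------------
0 | 0 | 1 | 1
0 | 1 | 1 | 1
1 | 0 | 0 | 0
1 | 1 | 0 | 0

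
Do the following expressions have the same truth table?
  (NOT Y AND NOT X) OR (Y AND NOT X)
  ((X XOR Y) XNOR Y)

Yes, they are equivalent — the two output columns agree on all 4 assignments:
Y | X | Expression 1 | Expression 2
-----------------------------------
0 | 0 | 1 | 1
0 | 1 | 0 | 0
1 | 0 | 1 | 1
1 | 1 | 0 | 0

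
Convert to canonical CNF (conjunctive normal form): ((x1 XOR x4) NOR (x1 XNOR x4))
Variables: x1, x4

(x1 OR x4) AND (x1 OR NOT x4) AND (NOT x1 OR x4) AND (NOT x1 OR NOT x4)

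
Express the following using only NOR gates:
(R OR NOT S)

((R NOR (S NOR S)) NOR (R NOR (S NOR S)))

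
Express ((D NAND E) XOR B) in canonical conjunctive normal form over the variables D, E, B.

(D OR E OR NOT B) AND (D OR NOT E OR NOT B) AND (NOT D OR E OR NOT B) AND (NOT D OR NOT E OR B)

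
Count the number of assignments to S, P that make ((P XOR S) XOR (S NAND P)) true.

Satisfying assignments: (0,0)
Count: 1 out of 4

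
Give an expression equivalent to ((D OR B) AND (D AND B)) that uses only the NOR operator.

((((D NOR B) NOR (D NOR B)) NOR ((D NOR B) NOR (D NOR B))) NOR (((D NOR D) NOR (B NOR B)) NOR ((D NOR D) NOR (B NOR B))))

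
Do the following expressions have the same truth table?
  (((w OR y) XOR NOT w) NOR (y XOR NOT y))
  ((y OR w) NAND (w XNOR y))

No. Counterexample: with y=0, w=0, Expression 1 = 0 but Expression 2 = 1.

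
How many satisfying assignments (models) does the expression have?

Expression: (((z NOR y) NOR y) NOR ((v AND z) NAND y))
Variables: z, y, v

Satisfying assignments: (1,1,1)
Count: 1 out of 8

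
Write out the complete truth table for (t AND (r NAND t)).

t | r | Output
--------------
0 | 0 | 0
0 | 1 | 0
1 | 0 | 1
1 | 1 | 0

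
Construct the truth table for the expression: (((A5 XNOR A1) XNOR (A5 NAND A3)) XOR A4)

A1 | A5 | A4 | A3 | Output
--------------------------
0 | 0 | 0 | 0 | 1
0 | 0 | 0 | 1 | 1
0 | 0 | 1 | 0 | 0
0 | 0 | 1 | 1 | 0
0 | 1 | 0 | 0 | 0
0 | 1 | 0 | 1 | 1
0 | 1 | 1 | 0 | 1
0 | 1 | 1 | 1 | 0
1 | 0 | 0 | 0 | 0
1 | 0 | 0 | 1 | 0
1 | 0 | 1 | 0 | 1
1 | 0 | 1 | 1 | 1
1 | 1 | 0 | 0 | 1
1 | 1 | 0 | 1 | 0
1 | 1 | 1 | 0 | 0
1 | 1 | 1 | 1 | 1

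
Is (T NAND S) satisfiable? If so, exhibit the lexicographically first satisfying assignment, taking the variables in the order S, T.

S=0, T=0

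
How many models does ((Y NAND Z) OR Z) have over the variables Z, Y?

Satisfying assignments: (0,0), (0,1), (1,0), (1,1)
Count: 4 out of 4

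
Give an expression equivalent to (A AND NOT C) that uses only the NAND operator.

((A NAND (C NAND C)) NAND (A NAND (C NAND C)))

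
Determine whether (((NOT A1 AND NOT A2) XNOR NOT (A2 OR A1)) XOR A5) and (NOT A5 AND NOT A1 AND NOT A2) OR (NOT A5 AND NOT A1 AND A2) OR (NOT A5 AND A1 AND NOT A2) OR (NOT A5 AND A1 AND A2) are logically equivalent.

Yes, they are equivalent — the two output columns agree on all 8 assignments:
A5 | A1 | A2 | Expression 1 | Expression 2
------------------------------------------
0 | 0 | 0 | 1 | 1
0 | 0 | 1 | 1 | 1
0 | 1 | 0 | 1 | 1
0 | 1 | 1 | 1 | 1
1 | 0 | 0 | 0 | 0
1 | 0 | 1 | 0 | 0
1 | 1 | 0 | 0 | 0
1 | 1 | 1 | 0 | 0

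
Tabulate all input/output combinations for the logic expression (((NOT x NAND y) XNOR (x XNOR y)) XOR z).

x | z | y | Output
------------------
0 | 0 | 0 | 1
0 | 0 | 1 | 1
0 | 1 | 0 | 0
0 | 1 | 1 | 0
1 | 0 | 0 | 0
1 | 0 | 1 | 1
1 | 1 | 0 | 1
1 | 1 | 1 | 0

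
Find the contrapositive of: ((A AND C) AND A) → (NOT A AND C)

Contrapositive: NOT (NOT A AND C) → NOT ((A AND C) AND A)
Note: A statement and its contrapositive are logically equivalent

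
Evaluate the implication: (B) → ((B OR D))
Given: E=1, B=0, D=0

Antecedent (B) = 0; consequent ((B OR D)) = 0.
0 → 0 = 1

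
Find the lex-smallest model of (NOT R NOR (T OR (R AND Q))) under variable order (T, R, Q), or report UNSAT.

T=0, R=1, Q=0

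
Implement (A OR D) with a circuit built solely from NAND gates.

((A NAND A) NAND (D NAND D))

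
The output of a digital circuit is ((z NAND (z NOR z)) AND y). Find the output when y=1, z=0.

Substituting: ((0 NAND (0 NOR 0)) AND 1)
= 1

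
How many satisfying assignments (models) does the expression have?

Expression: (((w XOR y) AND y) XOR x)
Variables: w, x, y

Satisfying assignments: (0,0,1), (0,1,0), (1,1,0), (1,1,1)
Count: 4 out of 8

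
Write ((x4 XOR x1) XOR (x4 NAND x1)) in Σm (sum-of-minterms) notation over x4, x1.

Σm(0) = (NOT x4 AND NOT x1)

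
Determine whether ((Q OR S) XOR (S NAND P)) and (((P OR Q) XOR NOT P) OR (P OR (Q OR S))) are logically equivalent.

No. Counterexample: with Q=0, S=1, P=0, Expression 1 = 0 but Expression 2 = 1.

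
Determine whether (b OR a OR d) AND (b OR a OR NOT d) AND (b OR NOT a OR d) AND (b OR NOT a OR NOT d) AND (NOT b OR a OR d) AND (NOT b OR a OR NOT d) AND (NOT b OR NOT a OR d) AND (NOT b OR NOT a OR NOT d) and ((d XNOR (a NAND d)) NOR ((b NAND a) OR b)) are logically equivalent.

Yes, they are equivalent — the two output columns agree on all 8 assignments:
b | a | d | Expression 1 | Expression 2
---------------------------------------
0 | 0 | 0 | 0 | 0
0 | 0 | 1 | 0 | 0
0 | 1 | 0 | 0 | 0
0 | 1 | 1 | 0 | 0
1 | 0 | 0 | 0 | 0
1 | 0 | 1 | 0 | 0
1 | 1 | 0 | 0 | 0
1 | 1 | 1 | 0 | 0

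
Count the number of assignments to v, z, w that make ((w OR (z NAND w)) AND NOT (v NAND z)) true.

Satisfying assignments: (1,1,0), (1,1,1)
Count: 2 out of 8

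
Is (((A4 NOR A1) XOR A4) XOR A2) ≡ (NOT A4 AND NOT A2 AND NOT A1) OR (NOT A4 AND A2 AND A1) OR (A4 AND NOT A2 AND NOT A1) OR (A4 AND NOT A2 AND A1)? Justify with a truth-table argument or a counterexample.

Yes, they are equivalent — the two output columns agree on all 8 assignments:
A4 | A2 | A1 | Expression 1 | Expression 2
------------------------------------------
0 | 0 | 0 | 1 | 1
0 | 0 | 1 | 0 | 0
0 | 1 | 0 | 0 | 0
0 | 1 | 1 | 1 | 1
1 | 0 | 0 | 1 | 1
1 | 0 | 1 | 1 | 1
1 | 1 | 0 | 0 | 0
1 | 1 | 1 | 0 | 0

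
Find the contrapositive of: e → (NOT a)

Contrapositive: a → NOT e
Note: A statement and its contrapositive are logically equivalent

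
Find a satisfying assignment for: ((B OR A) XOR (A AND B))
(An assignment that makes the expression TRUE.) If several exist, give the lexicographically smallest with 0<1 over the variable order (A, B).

A=0, B=1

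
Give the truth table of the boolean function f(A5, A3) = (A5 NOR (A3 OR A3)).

A5 | A3 | Output
----------------
0 | 0 | 1
0 | 1 | 0
1 | 0 | 0
1 | 1 | 0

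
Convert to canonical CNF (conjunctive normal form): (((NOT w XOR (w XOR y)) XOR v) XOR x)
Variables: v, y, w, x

(v OR y OR w OR NOT x) AND (v OR y OR NOT w OR NOT x) AND (v OR NOT y OR w OR x) AND (v OR NOT y OR NOT w OR x) AND (NOT v OR y OR w OR x) AND (NOT v OR y OR NOT w OR x) AND (NOT v OR NOT y OR w OR NOT x) AND (NOT v OR NOT y OR NOT w OR NOT x)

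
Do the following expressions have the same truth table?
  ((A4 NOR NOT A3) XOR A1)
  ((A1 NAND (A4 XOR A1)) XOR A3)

No. Counterexample: with A4=0, A1=0, A3=0, Expression 1 = 0 but Expression 2 = 1.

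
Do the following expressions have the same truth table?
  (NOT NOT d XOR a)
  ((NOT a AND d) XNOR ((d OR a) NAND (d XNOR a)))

No. Counterexample: with d=0, a=1, Expression 1 = 1 but Expression 2 = 0.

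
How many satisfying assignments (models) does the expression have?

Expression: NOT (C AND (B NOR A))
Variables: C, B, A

Satisfying assignments: (0,0,0), (0,0,1), (0,1,0), (0,1,1), (1,0,1), (1,1,0), (1,1,1)
Count: 7 out of 8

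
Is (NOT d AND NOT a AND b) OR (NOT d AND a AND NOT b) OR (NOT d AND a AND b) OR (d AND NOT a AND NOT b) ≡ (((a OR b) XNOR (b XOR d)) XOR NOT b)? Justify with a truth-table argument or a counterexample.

Yes, they are equivalent — the two output columns agree on all 8 assignments:
d | a | b | Expression 1 | Expression 2
---------------------------------------
0 | 0 | 0 | 0 | 0
0 | 0 | 1 | 1 | 1
0 | 1 | 0 | 1 | 1
0 | 1 | 1 | 1 | 1
1 | 0 | 0 | 1 | 1
1 | 0 | 1 | 0 | 0
1 | 1 | 0 | 0 | 0
1 | 1 | 1 | 0 | 0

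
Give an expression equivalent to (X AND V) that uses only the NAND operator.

((X NAND V) NAND (X NAND V))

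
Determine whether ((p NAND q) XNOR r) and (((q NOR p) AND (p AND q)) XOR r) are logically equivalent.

No. Counterexample: with r=0, q=1, p=1, Expression 1 = 1 but Expression 2 = 0.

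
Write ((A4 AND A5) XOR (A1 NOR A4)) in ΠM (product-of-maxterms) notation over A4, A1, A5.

ΠM(2, 3, 4, 6) = (A4 OR NOT A1 OR A5) AND (A4 OR NOT A1 OR NOT A5) AND (NOT A4 OR A1 OR A5) AND (NOT A4 OR NOT A1 OR A5)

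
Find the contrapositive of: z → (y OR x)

Contrapositive: NOT (y OR x) → NOT z
Note: A statement and its contrapositive are logically equivalent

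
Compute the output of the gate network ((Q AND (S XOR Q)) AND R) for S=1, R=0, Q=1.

Substituting: ((1 AND (1 XOR 1)) AND 0)
= 0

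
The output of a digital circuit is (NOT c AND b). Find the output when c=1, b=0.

Substituting: (NOT 1 AND 0)
= 0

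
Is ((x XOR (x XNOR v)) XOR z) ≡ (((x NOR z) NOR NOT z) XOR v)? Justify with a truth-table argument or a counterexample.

No. Counterexample: with v=0, z=0, x=0, Expression 1 = 1 but Expression 2 = 0.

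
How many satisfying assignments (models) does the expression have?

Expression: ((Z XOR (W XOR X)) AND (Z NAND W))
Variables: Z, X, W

Satisfying assignments: (0,0,1), (0,1,0), (1,0,0)
Count: 3 out of 8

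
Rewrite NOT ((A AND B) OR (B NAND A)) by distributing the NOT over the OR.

NOT (A AND B) AND NOT (B NAND A)
De Morgan's: NOT(OR of terms) = AND of negations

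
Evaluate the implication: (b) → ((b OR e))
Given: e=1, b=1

Antecedent (b) = 1; consequent ((b OR e)) = 1.
1 → 1 = 1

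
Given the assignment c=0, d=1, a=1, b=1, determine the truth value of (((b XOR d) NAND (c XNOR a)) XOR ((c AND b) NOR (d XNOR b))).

Substituting: (((1 XOR 1) NAND (0 XNOR 1)) XOR ((0 AND 1) NOR (1 XNOR 1)))
= 1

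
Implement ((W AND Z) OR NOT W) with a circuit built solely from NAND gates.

((((W NAND Z) NAND (W NAND Z)) NAND ((W NAND Z) NAND (W NAND Z))) NAND ((W NAND W) NAND (W NAND W)))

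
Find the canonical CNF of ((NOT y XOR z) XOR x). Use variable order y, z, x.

(y OR z OR NOT x) AND (y OR NOT z OR x) AND (NOT y OR z OR x) AND (NOT y OR NOT z OR NOT x)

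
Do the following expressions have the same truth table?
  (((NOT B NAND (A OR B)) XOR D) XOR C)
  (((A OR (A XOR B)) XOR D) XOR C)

No. Counterexample: with B=0, D=0, A=0, C=0, Expression 1 = 1 but Expression 2 = 0.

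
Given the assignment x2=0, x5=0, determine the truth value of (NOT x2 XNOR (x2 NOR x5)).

Substituting: (NOT 0 XNOR (0 NOR 0))
= 1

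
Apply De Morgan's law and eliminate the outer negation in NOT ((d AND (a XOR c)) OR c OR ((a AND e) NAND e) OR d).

NOT (d AND (a XOR c)) AND NOT c AND NOT ((a AND e) NAND e) AND NOT d
De Morgan's: NOT(OR of terms) = AND of negations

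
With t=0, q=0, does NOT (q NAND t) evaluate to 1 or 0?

Substituting: NOT (0 NAND 0)
= 0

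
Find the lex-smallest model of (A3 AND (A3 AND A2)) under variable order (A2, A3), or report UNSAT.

A2=1, A3=1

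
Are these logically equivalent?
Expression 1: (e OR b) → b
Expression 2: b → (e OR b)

No, Converse is not equivalent to original (counterexample: e=1, b=0)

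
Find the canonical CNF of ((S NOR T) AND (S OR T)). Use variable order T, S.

(T OR S) AND (T OR NOT S) AND (NOT T OR S) AND (NOT T OR NOT S)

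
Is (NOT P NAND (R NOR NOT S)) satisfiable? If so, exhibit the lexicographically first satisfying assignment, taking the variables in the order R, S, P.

R=0, S=0, P=0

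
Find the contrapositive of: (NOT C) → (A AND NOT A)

Contrapositive: NOT (A AND NOT A) → C
Note: A statement and its contrapositive are logically equivalent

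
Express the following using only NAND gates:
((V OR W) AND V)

((((V NAND V) NAND (W NAND W)) NAND V) NAND (((V NAND V) NAND (W NAND W)) NAND V))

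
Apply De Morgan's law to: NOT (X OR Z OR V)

NOT X AND NOT Z AND NOT V
De Morgan's: NOT(OR of terms) = AND of negations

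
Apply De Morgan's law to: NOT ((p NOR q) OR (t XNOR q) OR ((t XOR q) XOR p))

NOT (p NOR q) AND NOT (t XNOR q) AND NOT ((t XOR q) XOR p)
De Morgan's: NOT(OR of terms) = AND of negations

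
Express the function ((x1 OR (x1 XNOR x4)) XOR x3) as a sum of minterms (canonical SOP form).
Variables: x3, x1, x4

Σm(0, 2, 3, 5) = (NOT x3 AND NOT x1 AND NOT x4) OR (NOT x3 AND x1 AND NOT x4) OR (NOT x3 AND x1 AND x4) OR (x3 AND NOT x1 AND x4)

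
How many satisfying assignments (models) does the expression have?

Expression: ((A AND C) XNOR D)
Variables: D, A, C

Satisfying assignments: (0,0,0), (0,0,1), (0,1,0), (1,1,1)
Count: 4 out of 8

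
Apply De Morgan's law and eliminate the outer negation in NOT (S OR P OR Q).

NOT S AND NOT P AND NOT Q
De Morgan's: NOT(OR of terms) = AND of negations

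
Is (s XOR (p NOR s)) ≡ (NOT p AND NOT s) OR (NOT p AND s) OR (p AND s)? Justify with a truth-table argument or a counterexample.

Yes, they are equivalent — the two output columns agree on all 4 assignments:
p | s | Expression 1 | Expression 2
-----------------------------------
0 | 0 | 1 | 1
0 | 1 | 1 | 1
1 | 0 | 0 | 0
1 | 1 | 1 | 1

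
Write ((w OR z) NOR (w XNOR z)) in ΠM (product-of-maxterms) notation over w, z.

ΠM(0, 1, 2, 3) = (w OR z) AND (w OR NOT z) AND (NOT w OR z) AND (NOT w OR NOT z)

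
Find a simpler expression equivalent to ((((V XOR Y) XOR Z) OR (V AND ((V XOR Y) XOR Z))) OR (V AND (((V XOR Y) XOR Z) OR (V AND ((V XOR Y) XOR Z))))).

By absorption (E OR (E AND v) = E) then absorption (E OR (E AND v) = E):
= ((V XOR Y) XOR Z)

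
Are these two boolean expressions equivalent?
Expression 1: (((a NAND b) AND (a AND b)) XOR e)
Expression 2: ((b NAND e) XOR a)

No. Counterexample: with e=0, b=0, a=0, Expression 1 = 0 but Expression 2 = 1.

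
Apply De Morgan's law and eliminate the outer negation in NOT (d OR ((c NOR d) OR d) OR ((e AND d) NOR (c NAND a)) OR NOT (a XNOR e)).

NOT d AND NOT ((c NOR d) OR d) AND NOT ((e AND d) NOR (c NAND a)) AND (a XNOR e)
De Morgan's: NOT(OR of terms) = AND of negations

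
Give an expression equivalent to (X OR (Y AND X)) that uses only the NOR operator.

((X NOR ((Y NOR Y) NOR (X NOR X))) NOR (X NOR ((Y NOR Y) NOR (X NOR X))))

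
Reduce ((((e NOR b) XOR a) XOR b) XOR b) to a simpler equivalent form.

By XOR self-cancellation ((E XOR v) XOR v = E):
= ((e NOR b) XOR a)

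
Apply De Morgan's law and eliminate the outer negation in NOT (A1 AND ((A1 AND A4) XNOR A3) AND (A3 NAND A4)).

NOT A1 OR NOT ((A1 AND A4) XNOR A3) OR NOT (A3 NAND A4)
De Morgan's: NOT(AND of terms) = OR of negations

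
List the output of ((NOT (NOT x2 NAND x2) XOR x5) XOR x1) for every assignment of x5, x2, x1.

x5 | x2 | x1 | Output
---------------------
0 | 0 | 0 | 0
0 | 0 | 1 | 1
0 | 1 | 0 | 0
0 | 1 | 1 | 1
1 | 0 | 0 | 1
1 | 0 | 1 | 0
1 | 1 | 0 | 1
1 | 1 | 1 | 0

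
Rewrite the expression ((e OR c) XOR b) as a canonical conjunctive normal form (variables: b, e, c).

(b OR e OR c) AND (NOT b OR e OR NOT c) AND (NOT b OR NOT e OR c) AND (NOT b OR NOT e OR NOT c)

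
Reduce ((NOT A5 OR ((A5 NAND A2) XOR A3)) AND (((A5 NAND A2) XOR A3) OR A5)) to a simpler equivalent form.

By distribution ((E OR v) AND (E OR NOT v) = E):
= ((A5 NAND A2) XOR A3)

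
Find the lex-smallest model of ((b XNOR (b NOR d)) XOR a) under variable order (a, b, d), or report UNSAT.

a=0, b=0, d=1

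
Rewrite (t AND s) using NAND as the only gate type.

((t NAND s) NAND (t NAND s))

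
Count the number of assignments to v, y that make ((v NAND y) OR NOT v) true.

Satisfying assignments: (0,0), (0,1), (1,0)
Count: 3 out of 4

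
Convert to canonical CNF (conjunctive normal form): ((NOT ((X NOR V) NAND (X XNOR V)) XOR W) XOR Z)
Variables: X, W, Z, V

(X OR W OR Z OR NOT V) AND (X OR W OR NOT Z OR V) AND (X OR NOT W OR Z OR V) AND (X OR NOT W OR NOT Z OR NOT V) AND (NOT X OR W OR Z OR V) AND (NOT X OR W OR Z OR NOT V) AND (NOT X OR NOT W OR NOT Z OR V) AND (NOT X OR NOT W OR NOT Z OR NOT V)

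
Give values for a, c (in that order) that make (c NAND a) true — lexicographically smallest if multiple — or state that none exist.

a=0, c=0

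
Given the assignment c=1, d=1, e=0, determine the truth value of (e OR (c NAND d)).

Substituting: (0 OR (1 NAND 1))
= 0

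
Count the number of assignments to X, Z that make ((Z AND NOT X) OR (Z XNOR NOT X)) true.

Satisfying assignments: (0,1), (1,0)
Count: 2 out of 4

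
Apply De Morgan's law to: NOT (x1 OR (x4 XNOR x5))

NOT x1 AND NOT (x4 XNOR x5)
De Morgan's: NOT(OR of terms) = AND of negations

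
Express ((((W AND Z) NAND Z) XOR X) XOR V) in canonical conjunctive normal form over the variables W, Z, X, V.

(W OR Z OR X OR NOT V) AND (W OR Z OR NOT X OR V) AND (W OR NOT Z OR X OR NOT V) AND (W OR NOT Z OR NOT X OR V) AND (NOT W OR Z OR X OR NOT V) AND (NOT W OR Z OR NOT X OR V) AND (NOT W OR NOT Z OR X OR V) AND (NOT W OR NOT Z OR NOT X OR NOT V)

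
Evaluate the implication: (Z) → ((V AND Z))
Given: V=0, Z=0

Antecedent (Z) = 0; consequent ((V AND Z)) = 0.
0 → 0 = 1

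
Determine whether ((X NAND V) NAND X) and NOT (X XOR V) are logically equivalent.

No. Counterexample: with X=0, V=1, Expression 1 = 1 but Expression 2 = 0.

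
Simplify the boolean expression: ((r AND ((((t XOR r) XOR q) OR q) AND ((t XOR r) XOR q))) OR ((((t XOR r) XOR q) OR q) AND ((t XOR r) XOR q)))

By absorption (E OR (E AND v) = E) then absorption (E AND (E OR v) = E):
= ((t XOR r) XOR q)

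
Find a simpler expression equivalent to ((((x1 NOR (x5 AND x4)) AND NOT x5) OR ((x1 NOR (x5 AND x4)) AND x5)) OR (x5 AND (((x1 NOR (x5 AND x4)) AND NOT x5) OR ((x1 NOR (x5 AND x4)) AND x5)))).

By absorption (E OR (E AND v) = E) then distribution ((E AND v) OR (E AND NOT v) = E):
= (x1 NOR (x5 AND x4))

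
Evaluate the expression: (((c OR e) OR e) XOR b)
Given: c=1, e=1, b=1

Substituting: (((1 OR 1) OR 1) XOR 1)
= 0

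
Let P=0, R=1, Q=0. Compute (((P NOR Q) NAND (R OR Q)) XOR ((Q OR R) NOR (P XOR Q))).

Substituting: (((0 NOR 0) NAND (1 OR 0)) XOR ((0 OR 1) NOR (0 XOR 0)))
= 0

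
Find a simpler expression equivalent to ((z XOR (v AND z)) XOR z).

By XOR self-cancellation ((E XOR v) XOR v = E):
= (v AND z)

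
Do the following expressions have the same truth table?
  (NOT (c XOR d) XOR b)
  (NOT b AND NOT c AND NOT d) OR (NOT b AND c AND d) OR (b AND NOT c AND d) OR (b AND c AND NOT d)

Yes, they are equivalent — the two output columns agree on all 8 assignments:
b | c | d | Expression 1 | Expression 2
---------------------------------------
0 | 0 | 0 | 1 | 1
0 | 0 | 1 | 0 | 0
0 | 1 | 0 | 0 | 0
0 | 1 | 1 | 1 | 1
1 | 0 | 0 | 0 | 0
1 | 0 | 1 | 1 | 1
1 | 1 | 0 | 1 | 1
1 | 1 | 1 | 0 | 0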